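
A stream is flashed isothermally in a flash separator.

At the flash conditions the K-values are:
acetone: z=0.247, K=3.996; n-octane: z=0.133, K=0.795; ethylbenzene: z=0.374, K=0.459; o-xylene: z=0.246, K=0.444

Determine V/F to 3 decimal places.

Material balance + equilibrium reduce to Σ zᵢ(Kᵢ−1)/(1+V/F(Kᵢ−1)) = 0.
Feasibility: ΣzᵢKᵢ = 1.374, Σzᵢ/Kᵢ = 1.598 — both > 1, two phases present.
Newton iteration, V/F⁰ = 0.5:
  V/F = 0.500: g = -0.2009, g' = -0.714 → V/F = 0.219
  V/F = 0.219: g = 0.0335, g' = -1.055 → V/F = 0.250
  V/F = 0.250: g = 0.0012, g' = -0.979 → V/F = 0.252
Converged at V/F = 0.252.

V/F = 0.252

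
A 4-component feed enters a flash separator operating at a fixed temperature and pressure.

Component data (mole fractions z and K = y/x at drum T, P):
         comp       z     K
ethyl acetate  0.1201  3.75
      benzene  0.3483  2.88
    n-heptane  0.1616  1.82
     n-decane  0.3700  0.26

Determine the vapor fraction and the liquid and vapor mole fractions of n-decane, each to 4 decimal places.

ψ = 0.6257, x_n-decane = 0.6890, y_n-decane = 0.1791

Rachford–Rice: g(ψ) = Σ zᵢ(Kᵢ−1)/(1+ψ(Kᵢ−1)) = 0.
Feasibility: ΣzᵢKᵢ = 1.8438, Σzᵢ/Kᵢ = 1.6648 — both > 1, two phases present.
Iterate (Newton) starting at ψ = 0.61:
  ψ = 0.6100: g = 0.01761, g' = -1.1153 → ψ = 0.6258
  ψ = 0.6258: g = -0.00014, g' = -1.1328 → ψ = 0.6257
Converged at ψ = 0.6257.
Compositions from xᵢ = zᵢ/(1+ψ(Kᵢ−1)), yᵢ = Kᵢxᵢ:
  ethyl acetate: x = 0.0441, y = 0.1655
  benzene: x = 0.1600, y = 0.4609
  n-heptane: x = 0.1068, y = 0.1944
  n-decane: x = 0.6890, y = 0.1791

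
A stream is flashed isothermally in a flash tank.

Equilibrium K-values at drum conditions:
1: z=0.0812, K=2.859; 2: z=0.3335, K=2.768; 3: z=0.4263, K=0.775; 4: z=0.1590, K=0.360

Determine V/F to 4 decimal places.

Material balance + equilibrium reduce to Σ zᵢ(Kᵢ−1)/(1+V/F(Kᵢ−1)) = 0.
g(0) = ΣzᵢKᵢ − 1 = 0.5429 and g(1) = 1 − Σzᵢ/Kᵢ = -0.1406, so a root lies in (0, 1).
Iterate (Newton) starting at V/F = 0.5:
  V/F = 0.5000: g = 0.13348, g' = -0.5373 → V/F = 0.7484
  V/F = 0.7484: g = 0.00627, g' = -0.5133 → V/F = 0.7606
Converged at V/F = 0.7606.

V/F = 0.7606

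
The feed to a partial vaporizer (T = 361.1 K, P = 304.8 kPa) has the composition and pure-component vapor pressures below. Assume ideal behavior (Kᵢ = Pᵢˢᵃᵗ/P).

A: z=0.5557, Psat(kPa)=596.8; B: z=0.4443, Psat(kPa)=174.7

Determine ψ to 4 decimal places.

Raoult's law: Kᵢ = Pᵢˢᵃᵗ/P = Pᵢˢᵃᵗ/304.8.
  K_A = 596.8/304.8 = 1.958005, K_B = 174.7/304.8 = 0.573163
Newton iteration, ψ⁰ = 0.5:
  ψ = 0.5000: g = 0.11885, g' = -0.3640 → ψ = 0.8265
  ψ = 0.8265: g = 0.00409, g' = -0.3521 → ψ = 0.8381
Converged at ψ = 0.8381.

ψ = 0.8381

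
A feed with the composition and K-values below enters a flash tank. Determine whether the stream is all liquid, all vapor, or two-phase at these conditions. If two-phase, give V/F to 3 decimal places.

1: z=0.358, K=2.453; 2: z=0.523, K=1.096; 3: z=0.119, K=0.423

ΣzᵢKᵢ = 1.502; Σzᵢ/Kᵢ = 0.904.
Since Σzᵢ/Kᵢ < 1 the mixture is above its dew point — single vapor phase.

all vapor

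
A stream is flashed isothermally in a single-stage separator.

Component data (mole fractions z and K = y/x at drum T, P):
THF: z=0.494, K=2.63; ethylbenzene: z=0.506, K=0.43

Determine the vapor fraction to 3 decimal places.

Rachford–Rice: g(ψ) = Σ zᵢ(Kᵢ−1)/(1+ψ(Kᵢ−1)) = 0.
Check two-phase: ΣzᵢKᵢ = 1.517 > 1 and Σzᵢ/Kᵢ = 1.365 > 1, so g(0) = 0.517 > 0 and g(1) = -0.365 < 0.
Binary case is linear: z₁(K₁−1)(1+ψ(K₂−1)) + z₂(K₂−1)(1+ψ(K₁−1)) = 0
⇒ ψ = [z₁(K₁−1)+z₂(K₂−1)] / [−(K₁−1)(K₂−1)] = 0.5168/0.9291 = 0.556

ψ = 0.556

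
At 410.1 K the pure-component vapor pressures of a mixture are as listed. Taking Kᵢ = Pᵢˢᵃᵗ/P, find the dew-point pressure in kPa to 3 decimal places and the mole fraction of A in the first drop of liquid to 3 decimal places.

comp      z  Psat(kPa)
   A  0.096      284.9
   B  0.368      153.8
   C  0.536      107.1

Pdew = 129.293 kPa, x_A = 0.044

At the dew point ψ → 1, so Σzᵢ/Kᵢ = 1 with Kᵢ = Pᵢˢᵃᵗ/P ⇒ 1/P = Σzᵢ/Pᵢˢᵃᵗ.
1/P = 0.096/284.9 + 0.368/153.8 + 0.536/107.1 = 0.007734 ⇒ P = 129.293 kPa
xᵢ = zᵢP/Pᵢˢᵃᵗ ⇒ x_A = 0.096·129.293/284.9 = 0.044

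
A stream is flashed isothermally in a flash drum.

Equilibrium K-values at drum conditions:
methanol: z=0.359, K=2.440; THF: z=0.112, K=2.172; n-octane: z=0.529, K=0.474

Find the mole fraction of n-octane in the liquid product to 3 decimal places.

Rachford–Rice: g(ψ) = Σ zᵢ(Kᵢ−1)/(1+ψ(Kᵢ−1)) = 0.
Feasibility: ΣzᵢKᵢ = 1.370, Σzᵢ/Kᵢ = 1.315 — both > 1, two phases present.
Newton–Raphson from ψ = 0.5:
  ψ = 0.500: g = 0.0058, g' = -0.582 → ψ = 0.510
Converged at ψ = 0.510.
Compositions from xᵢ = zᵢ/(1+ψ(Kᵢ−1)), yᵢ = Kᵢxᵢ:
  methanol: x = 0.207, y = 0.505
  THF: x = 0.070, y = 0.152
  n-octane: x = 0.723, y = 0.343

x_n-octane = 0.723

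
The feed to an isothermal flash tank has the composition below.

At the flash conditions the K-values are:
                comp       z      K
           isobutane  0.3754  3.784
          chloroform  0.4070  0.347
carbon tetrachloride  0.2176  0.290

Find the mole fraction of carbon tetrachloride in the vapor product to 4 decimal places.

Iterate (Newton) starting at β = 0.49:
  β = 0.4900: g = -0.18568, g' = -1.1538 → β = 0.3291
  β = 0.3291: g = 0.00531, g' = -1.2608 → β = 0.3333
Converged at β = 0.3333.
Compositions from xᵢ = zᵢ/(1+β(Kᵢ−1)), yᵢ = Kᵢxᵢ:
  isobutane: x = 0.1947, y = 0.7368
  chloroform: x = 0.5202, y = 0.1805
  carbon tetrachloride: x = 0.2851, y = 0.0827

y_carbon tetrachloride = 0.0827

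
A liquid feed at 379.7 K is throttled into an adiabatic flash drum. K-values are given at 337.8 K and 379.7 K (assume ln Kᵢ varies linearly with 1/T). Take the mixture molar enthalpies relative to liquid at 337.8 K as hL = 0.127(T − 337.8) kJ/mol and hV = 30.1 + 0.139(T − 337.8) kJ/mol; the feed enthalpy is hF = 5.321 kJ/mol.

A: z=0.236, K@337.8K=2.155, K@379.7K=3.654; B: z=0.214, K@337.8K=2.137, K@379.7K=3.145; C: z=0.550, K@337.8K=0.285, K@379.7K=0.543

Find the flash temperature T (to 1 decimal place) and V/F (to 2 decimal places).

T = 339.2 K, V/F = 0.17

Adiabatic flash: solve Rachford–Rice at each trial T, then check hF = ψ·hV(T) + (1−ψ)·hL(T).
  T = 337.8 K: K = (2.155, 2.137, 0.285), RR gives ψ = 0.150, H_out = 4.504 kJ/mol
  T = 379.7 K: K = (3.654, 3.145, 0.543), RR gives ψ = 0.755, H_out = 28.426 kJ/mol
  T = 358.8 K: K = (2.852, 2.623, 0.401), RR gives ψ = 0.435, H_out = 15.880 kJ/mol
  T = 348.3 K: K = (2.489, 2.375, 0.340), RR gives ψ = 0.298, H_out = 10.348 kJ/mol
  T = 343.1 K: K = (2.320, 2.256, 0.312), RR gives ψ = 0.227, H_out = 7.534 kJ/mol
  T = 340.5 K: K = (2.238, 2.197, 0.299), RR gives ψ = 0.190, H_out = 6.074 kJ/mol
  T = 339.1 K: K = (2.195, 2.166, 0.291), RR gives ψ = 0.169, H_out = 5.267 kJ/mol
Linear interpolation between T = 339.1 (H_out = 5.267) and T = 340.5 (H_out = 6.074) on hF = 5.321 gives T ≈ 339.2 K, at which ψ = 0.17.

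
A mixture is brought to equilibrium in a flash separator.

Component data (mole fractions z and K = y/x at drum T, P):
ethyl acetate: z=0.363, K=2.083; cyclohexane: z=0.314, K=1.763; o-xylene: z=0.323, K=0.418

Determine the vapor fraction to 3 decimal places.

Iterate (Newton) starting at ψ = 0.34:
  ψ = 0.340: g = 0.2432, g' = -0.513 → ψ = 0.814
  ψ = 0.814: g = -0.0007, g' = -0.585 → ψ = 0.813
Converged at ψ = 0.813.

ψ = 0.813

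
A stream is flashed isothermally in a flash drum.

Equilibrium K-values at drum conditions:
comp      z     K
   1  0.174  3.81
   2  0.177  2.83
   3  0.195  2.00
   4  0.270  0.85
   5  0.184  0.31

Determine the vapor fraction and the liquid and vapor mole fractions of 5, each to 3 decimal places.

Rachford–Rice: g(ψ) = Σ zᵢ(Kᵢ−1)/(1+ψ(Kᵢ−1)) = 0.
g(0) = ΣzᵢKᵢ − 1 = 0.840 and g(1) = 1 − Σzᵢ/Kᵢ = -0.117, so a root lies in (0, 1).
Iterate (Newton) starting at ψ = 0.5:
  ψ = 0.500: g = 0.2648, g' = -0.697 → ψ = 0.880
  ψ = 0.880: g = -0.0012, g' = -0.832 → ψ = 0.878
Converged at ψ = 0.878.
Compositions from xᵢ = zᵢ/(1+ψ(Kᵢ−1)), yᵢ = Kᵢxᵢ:
  1: x = 0.050, y = 0.191
  2: x = 0.068, y = 0.192
  3: x = 0.104, y = 0.208
  4: x = 0.311, y = 0.264
  5: x = 0.467, y = 0.145

ψ = 0.878, x_5 = 0.467, y_5 = 0.145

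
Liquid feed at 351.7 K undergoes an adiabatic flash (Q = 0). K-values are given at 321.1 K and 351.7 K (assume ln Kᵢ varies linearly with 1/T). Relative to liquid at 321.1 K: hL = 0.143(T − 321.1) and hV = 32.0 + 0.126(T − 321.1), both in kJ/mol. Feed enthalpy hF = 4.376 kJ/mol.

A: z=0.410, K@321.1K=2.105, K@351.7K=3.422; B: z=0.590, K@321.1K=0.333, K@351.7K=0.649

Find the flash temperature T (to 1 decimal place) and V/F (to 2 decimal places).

Adiabatic flash: solve Rachford–Rice at each trial T, then check hF = ψ·hV(T) + (1−ψ)·hL(T).
  T = 321.1 K: K = (2.105, 0.333), RR gives ψ = 0.081, H_out = 2.584 kJ/mol
  T = 351.7 K: K = (3.422, 0.649), RR gives ψ = 0.924, H_out = 33.479 kJ/mol
  T = 336.4 K: K = (2.714, 0.472), RR gives ψ = 0.432, H_out = 15.907 kJ/mol
  T = 328.8 K: K = (2.399, 0.399), RR gives ψ = 0.260, H_out = 9.386 kJ/mol
  T = 325.0 K: K = (2.251, 0.365), RR gives ψ = 0.174, H_out = 6.118 kJ/mol
  T = 323.1 K: K = (2.179, 0.349), RR gives ψ = 0.130, H_out = 4.428 kJ/mol
Linear interpolation between T = 321.1 (H_out = 2.584) and T = 323.1 (H_out = 4.428) on hF = 4.376 gives T ≈ 323.0 K, at which ψ = 0.13.

T = 323.0 K, V/F = 0.13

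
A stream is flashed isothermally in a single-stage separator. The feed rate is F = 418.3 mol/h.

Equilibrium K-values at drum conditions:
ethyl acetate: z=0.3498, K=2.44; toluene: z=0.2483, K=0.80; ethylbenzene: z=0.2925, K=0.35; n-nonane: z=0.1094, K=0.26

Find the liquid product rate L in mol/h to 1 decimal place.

L = 318.9 mol/h

Material balance + equilibrium reduce to Σ zᵢ(Kᵢ−1)/(1+ψ(Kᵢ−1)) = 0.
Feasibility: ΣzᵢKᵢ = 1.1830, Σzᵢ/Kᵢ = 1.7102 — both > 1, two phases present.
Iterate (Newton) starting at ψ = 0.41:
  ψ = 0.4100: g = -0.11279, g' = -0.6517 → ψ = 0.2369
  ψ = 0.2369: g = 0.00054, g' = -0.6750 → ψ = 0.2377
Converged at ψ = 0.2377.
Then V = ψ·F = 0.2377·418.3 = 99.4 mol/h and L = F − V = 318.9 mol/h.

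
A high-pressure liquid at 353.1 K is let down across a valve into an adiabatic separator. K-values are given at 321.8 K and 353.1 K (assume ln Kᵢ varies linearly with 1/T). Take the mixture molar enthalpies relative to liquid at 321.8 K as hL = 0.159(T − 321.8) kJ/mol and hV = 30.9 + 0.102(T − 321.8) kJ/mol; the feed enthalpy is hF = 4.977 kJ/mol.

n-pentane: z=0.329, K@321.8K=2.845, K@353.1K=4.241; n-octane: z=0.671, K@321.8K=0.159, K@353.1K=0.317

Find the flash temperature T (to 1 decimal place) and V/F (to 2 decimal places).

T = 331.6 K, V/F = 0.11

Adiabatic flash: solve Rachford–Rice at each trial T, then check hF = ψ·hV(T) + (1−ψ)·hL(T).
  T = 321.8 K: K = (2.845, 0.159), RR gives ψ = 0.028, H_out = 0.850 kJ/mol
  T = 353.1 K: K = (4.241, 0.317), RR gives ψ = 0.275, H_out = 12.974 kJ/mol
  T = 337.5 K: K = (3.508, 0.228), RR gives ψ = 0.159, H_out = 7.262 kJ/mol
  T = 329.6 K: K = (3.165, 0.191), RR gives ψ = 0.097, H_out = 4.189 kJ/mol
  T = 333.6 K: K = (3.336, 0.209), RR gives ψ = 0.129, H_out = 5.774 kJ/mol
  T = 331.6 K: K = (3.250, 0.200), RR gives ψ = 0.113, H_out = 4.990 kJ/mol
Linear interpolation between T = 329.6 (H_out = 4.189) and T = 331.6 (H_out = 4.990) on hF = 4.977 gives T ≈ 331.6 K, at which ψ = 0.11.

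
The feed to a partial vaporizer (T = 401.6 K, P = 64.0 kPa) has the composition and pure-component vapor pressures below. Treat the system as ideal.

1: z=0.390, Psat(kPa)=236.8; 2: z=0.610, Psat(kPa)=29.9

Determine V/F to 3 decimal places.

V/F = 0.506

Raoult's law: Kᵢ = Pᵢˢᵃᵗ/P = Pᵢˢᵃᵗ/64.0.
  K_1 = 236.8/64.0 = 3.70000, K_2 = 29.9/64.0 = 0.46719
Iterate (Newton) starting at V/F = 0.5:
  V/F = 0.500: g = 0.0050, g' = -0.837 → V/F = 0.506
Converged at V/F = 0.506.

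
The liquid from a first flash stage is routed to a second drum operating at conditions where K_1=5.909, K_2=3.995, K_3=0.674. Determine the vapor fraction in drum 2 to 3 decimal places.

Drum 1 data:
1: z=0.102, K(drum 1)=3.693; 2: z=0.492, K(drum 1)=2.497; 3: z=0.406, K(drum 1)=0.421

Drum 1:
Material balance + equilibrium reduce to Σ zᵢ(Kᵢ−1)/(1+ψ₁(Kᵢ−1)) = 0.
Feasibility: ΣzᵢKᵢ = 1.776, Σzᵢ/Kᵢ = 1.189 — both > 1, two phases present.
Newton iteration, ψ₁⁰ = 0.58:
  ψ₁ = 0.580: g = 0.1475, g' = -0.737 → ψ₁ = 0.780
Converged at ψ₁ = 0.780.
Drum-1 compositions:
  1: x = 0.033, y = 0.122
  2: x = 0.227, y = 0.567
  3: x = 0.740, y = 0.312
Drum-2 feed = drum-1 liquid: z₂ = (0.0329, 0.2270, 0.7401).
Drum 2:
Rachford–Rice: g(ψ₂) = Σ zᵢ(Kᵢ−1)/(1+ψ₂(Kᵢ−1)) = 0.
Check two-phase: ΣzᵢKᵢ = 1.600 > 1 and Σzᵢ/Kᵢ = 1.160 > 1, so g(0) = 0.600 > 0 and g(1) = -0.160 < 0.
Newton–Raphson from ψ₂ = 0.3:
  ψ₂ = 0.300: g = 0.1561, g' = -0.791 → ψ₂ = 0.497
  ψ₂ = 0.497: g = 0.0322, g' = -0.508 → ψ₂ = 0.561
  ψ₂ = 0.561: g = 0.0016, g' = -0.458 → ψ₂ = 0.564
Converged at ψ₂ = 0.564.
  1: x = 0.009, y = 0.052
  2: x = 0.084, y = 0.337
  3: x = 0.907, y = 0.611

V/F (drum 2) = 0.564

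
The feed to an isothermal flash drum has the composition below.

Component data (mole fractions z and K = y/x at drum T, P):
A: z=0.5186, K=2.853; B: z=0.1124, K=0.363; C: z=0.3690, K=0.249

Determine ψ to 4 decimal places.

Material balance + equilibrium reduce to Σ zᵢ(Kᵢ−1)/(1+ψ(Kᵢ−1)) = 0.
Check two-phase: ΣzᵢKᵢ = 1.6122 > 1 and Σzᵢ/Kᵢ = 1.9733 > 1, so g(0) = 0.6122 > 0 and g(1) = -0.9733 < 0.
Newton iteration, ψ⁰ = 0.5:
  ψ = 0.5000: g = -0.04999, g' = -1.1116 → ψ = 0.4550
  ψ = 0.4550: g = -0.00043, g' = -1.0949 → ψ = 0.4546
Converged at ψ = 0.4546.

ψ = 0.4546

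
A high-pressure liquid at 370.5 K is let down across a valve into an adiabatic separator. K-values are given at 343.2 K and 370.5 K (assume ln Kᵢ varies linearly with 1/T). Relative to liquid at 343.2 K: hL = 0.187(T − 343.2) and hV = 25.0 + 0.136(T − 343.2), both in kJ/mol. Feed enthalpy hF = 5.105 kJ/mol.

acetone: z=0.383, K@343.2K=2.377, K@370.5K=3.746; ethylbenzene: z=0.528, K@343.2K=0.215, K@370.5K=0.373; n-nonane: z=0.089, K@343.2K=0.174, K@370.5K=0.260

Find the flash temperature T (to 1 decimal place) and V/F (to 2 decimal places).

Adiabatic flash: solve Rachford–Rice at each trial T, then check hF = ψ·hV(T) + (1−ψ)·hL(T).
  T = 343.2 K: K = (2.377, 0.215, 0.174), RR gives ψ = 0.036, H_out = 0.904 kJ/mol
  T = 370.5 K: K = (3.746, 0.373, 0.260), RR gives ψ = 0.370, H_out = 13.839 kJ/mol
  T = 356.9 K: K = (3.013, 0.286, 0.214), RR gives ψ = 0.222, H_out = 7.966 kJ/mol
  T = 350.0 K: K = (2.680, 0.249, 0.193), RR gives ψ = 0.137, H_out = 4.650 kJ/mol
  T = 353.4 K: K = (2.841, 0.267, 0.204), RR gives ψ = 0.181, H_out = 6.330 kJ/mol
  T = 351.7 K: K = (2.759, 0.258, 0.198), RR gives ψ = 0.159, H_out = 5.503 kJ/mol
Linear interpolation between T = 350.0 (H_out = 4.650) and T = 351.7 (H_out = 5.503) on hF = 5.105 gives T ≈ 350.9 K, at which ψ = 0.15.

T = 350.9 K, V/F = 0.15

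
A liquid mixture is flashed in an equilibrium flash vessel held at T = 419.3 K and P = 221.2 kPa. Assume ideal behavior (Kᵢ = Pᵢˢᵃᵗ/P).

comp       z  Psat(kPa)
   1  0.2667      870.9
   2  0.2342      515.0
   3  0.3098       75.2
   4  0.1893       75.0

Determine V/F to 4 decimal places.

Raoult's law: Kᵢ = Pᵢˢᵃᵗ/P = Pᵢˢᵃᵗ/221.2.
  K_1 = 870.9/221.2 = 3.937161, K_2 = 515.0/221.2 = 2.328210, K_3 = 75.2/221.2 = 0.339964, K_4 = 75.0/221.2 = 0.339060
Material balance + equilibrium reduce to Σ zᵢ(Kᵢ−1)/(1+V/F(Kᵢ−1)) = 0.
g(0) = ΣzᵢKᵢ − 1 = 0.7648 and g(1) = 1 − Σzᵢ/Kᵢ = -0.6379, so a root lies in (0, 1).
Newton iteration, V/F⁰ = 0.5:
  V/F = 0.5000: g = 0.01218, g' = -1.0119 → V/F = 0.5120
Converged at V/F = 0.5120.

V/F = 0.5120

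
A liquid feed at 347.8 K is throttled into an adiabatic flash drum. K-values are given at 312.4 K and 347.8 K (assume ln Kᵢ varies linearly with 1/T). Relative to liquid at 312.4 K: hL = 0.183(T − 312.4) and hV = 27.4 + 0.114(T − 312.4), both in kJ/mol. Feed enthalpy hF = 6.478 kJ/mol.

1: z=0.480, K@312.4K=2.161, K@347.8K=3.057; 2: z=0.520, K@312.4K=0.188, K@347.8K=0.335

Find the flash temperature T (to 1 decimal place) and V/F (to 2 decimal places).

T = 317.9 K, V/F = 0.20

Adiabatic flash: solve Rachford–Rice at each trial T, then check hF = ψ·hV(T) + (1−ψ)·hL(T).
  T = 312.4 K: K = (2.161, 0.188), RR gives ψ = 0.143, H_out = 3.925 kJ/mol
  T = 347.8 K: K = (3.057, 0.335), RR gives ψ = 0.469, H_out = 18.183 kJ/mol
  T = 330.1 K: K = (2.594, 0.255), RR gives ψ = 0.318, H_out = 11.564 kJ/mol
  T = 321.2 K: K = (2.372, 0.220), RR gives ψ = 0.236, H_out = 7.939 kJ/mol
  T = 316.8 K: K = (2.266, 0.203), RR gives ψ = 0.192, H_out = 6.001 kJ/mol
  T = 319.0 K: K = (2.319, 0.211), RR gives ψ = 0.214, H_out = 6.985 kJ/mol
Linear interpolation between T = 316.8 (H_out = 6.001) and T = 319.0 (H_out = 6.985) on hF = 6.478 gives T ≈ 317.9 K, at which ψ = 0.20.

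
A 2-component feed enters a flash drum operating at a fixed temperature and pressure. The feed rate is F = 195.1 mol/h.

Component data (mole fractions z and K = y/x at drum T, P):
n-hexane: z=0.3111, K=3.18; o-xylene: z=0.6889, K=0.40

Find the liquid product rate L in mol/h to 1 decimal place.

Rachford–Rice: g(ψ) = Σ zᵢ(Kᵢ−1)/(1+ψ(Kᵢ−1)) = 0.
Check two-phase: ΣzᵢKᵢ = 1.2649 > 1 and Σzᵢ/Kᵢ = 1.8201 > 1, so g(0) = 0.2649 > 0 and g(1) = -0.8201 < 0.
Binary case is linear: z₁(K₁−1)(1+ψ(K₂−1)) + z₂(K₂−1)(1+ψ(K₁−1)) = 0
⇒ ψ = [z₁(K₁−1)+z₂(K₂−1)] / [−(K₁−1)(K₂−1)] = 0.26486/1.30800 = 0.2025
Then V = ψ·F = 0.2025·195.1 = 39.5 mol/h and L = F − V = 155.6 mol/h.

L = 155.6 mol/h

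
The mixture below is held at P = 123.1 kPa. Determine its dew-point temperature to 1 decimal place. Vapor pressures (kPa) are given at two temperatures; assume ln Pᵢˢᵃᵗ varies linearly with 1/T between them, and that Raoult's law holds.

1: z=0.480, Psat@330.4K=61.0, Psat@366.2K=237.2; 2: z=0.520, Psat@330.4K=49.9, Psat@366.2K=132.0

T = 355.5 K

Dew-point temperature: Σzᵢ·P/Pᵢˢᵃᵗ(T) = 1. Interpolate ln Pᵢˢᵃᵗ = aᵢ + bᵢ/T.
  T = 330.4 K: ΣzᵢP/Pᵢˢᵃᵗ = 2.2515
  T = 366.2 K: ΣzᵢP/Pᵢˢᵃᵗ = 0.7340
  T = 348.3 K: ΣzᵢP/Pᵢˢᵃᵗ = 1.2436
  T = 357.2 K: ΣzᵢP/Pᵢˢᵃᵗ = 0.9496
  T = 352.8 K: ΣzᵢP/Pᵢˢᵃᵗ = 1.0830
  T = 355.0 K: ΣzᵢP/Pᵢˢᵃᵗ = 1.0136
Interpolating between 355.0 K and 357.2 K gives T ≈ 355.5 K.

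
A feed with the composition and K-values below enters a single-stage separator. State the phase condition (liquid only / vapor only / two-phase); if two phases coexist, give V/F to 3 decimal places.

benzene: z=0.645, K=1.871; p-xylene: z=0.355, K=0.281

ΣzᵢKᵢ = 1.307; Σzᵢ/Kᵢ = 1.608.
Both exceed 1, so a two-phase solution exists.
Rachford–Rice: g(ψ) = Σ zᵢ(Kᵢ−1)/(1+ψ(Kᵢ−1)) = 0.
Binary case is linear: z₁(K₁−1)(1+ψ(K₂−1)) + z₂(K₂−1)(1+ψ(K₁−1)) = 0
⇒ ψ = [z₁(K₁−1)+z₂(K₂−1)] / [−(K₁−1)(K₂−1)] = 0.3066/0.6262 = 0.490

two-phase, V/F = 0.490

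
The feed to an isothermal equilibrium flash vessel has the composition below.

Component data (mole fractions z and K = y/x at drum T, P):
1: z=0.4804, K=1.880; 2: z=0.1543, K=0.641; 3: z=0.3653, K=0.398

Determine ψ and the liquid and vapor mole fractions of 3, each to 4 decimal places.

ψ = 0.3088, x_3 = 0.4487, y_3 = 0.1786

Rachford–Rice: g(ψ) = Σ zᵢ(Kᵢ−1)/(1+ψ(Kᵢ−1)) = 0.
Check two-phase: ΣzᵢKᵢ = 1.1474 > 1 and Σzᵢ/Kᵢ = 1.4141 > 1, so g(0) = 0.1474 > 0 and g(1) = -0.4141 < 0.
Newton iteration, ψ⁰ = 0.5:
  ψ = 0.5000: g = -0.08854, g' = -0.4799 → ψ = 0.3155
  ψ = 0.3155: g = -0.00305, g' = -0.4549 → ψ = 0.3088
Converged at ψ = 0.3088.
Compositions from xᵢ = zᵢ/(1+ψ(Kᵢ−1)), yᵢ = Kᵢxᵢ:
  1: x = 0.3778, y = 0.7102
  2: x = 0.1735, y = 0.1112
  3: x = 0.4487, y = 0.1786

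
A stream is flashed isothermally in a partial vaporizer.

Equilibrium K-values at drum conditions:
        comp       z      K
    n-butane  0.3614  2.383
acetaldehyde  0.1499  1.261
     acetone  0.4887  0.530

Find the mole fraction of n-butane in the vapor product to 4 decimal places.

Newton iteration, ψ⁰ = 0.45:
  ψ = 0.4500: g = 0.05179, g' = -0.4444 → ψ = 0.5665
  ψ = 0.5665: g = 0.00128, g' = -0.4256 → ψ = 0.5695
Converged at ψ = 0.5695.
Compositions from xᵢ = zᵢ/(1+ψ(Kᵢ−1)), yᵢ = Kᵢxᵢ:
  n-butane: x = 0.2022, y = 0.4817
  acetaldehyde: x = 0.1305, y = 0.1646
  acetone: x = 0.6673, y = 0.3537

y_n-butane = 0.4817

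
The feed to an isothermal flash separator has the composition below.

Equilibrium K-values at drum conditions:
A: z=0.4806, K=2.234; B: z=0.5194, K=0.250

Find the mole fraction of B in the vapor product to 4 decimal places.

Let ψ = V/F and solve Σ zᵢ(Kᵢ−1)/(1+ψ(Kᵢ−1)) = 0.
Check two-phase: ΣzᵢKᵢ = 1.2035 > 1 and Σzᵢ/Kᵢ = 2.2927 > 1, so g(0) = 0.2035 > 0 and g(1) = -1.2927 < 0.
Binary case is linear: z₁(K₁−1)(1+ψ(K₂−1)) + z₂(K₂−1)(1+ψ(K₁−1)) = 0
⇒ ψ = [z₁(K₁−1)+z₂(K₂−1)] / [−(K₁−1)(K₂−1)] = 0.20351/0.92550 = 0.2199
Compositions from xᵢ = zᵢ/(1+ψ(Kᵢ−1)), yᵢ = Kᵢxᵢ:
  A: x = 0.3780, y = 0.8445
  B: x = 0.6220, y = 0.1555

y_B = 0.1555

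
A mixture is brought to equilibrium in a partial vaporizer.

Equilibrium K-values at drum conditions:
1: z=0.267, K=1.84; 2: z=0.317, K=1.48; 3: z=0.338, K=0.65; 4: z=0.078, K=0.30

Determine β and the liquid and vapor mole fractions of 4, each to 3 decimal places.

Let β = V/F and solve Σ zᵢ(Kᵢ−1)/(1+β(Kᵢ−1)) = 0.
g(0) = ΣzᵢKᵢ − 1 = 0.204 and g(1) = 1 − Σzᵢ/Kᵢ = -0.139, so a root lies in (0, 1).
Iterate (Newton) starting at β = 0.5:
  β = 0.500: g = 0.0533, g' = -0.292 → β = 0.682
  β = 0.682: g = -0.0027, g' = -0.329 → β = 0.674
Converged at β = 0.674.
Compositions from xᵢ = zᵢ/(1+β(Kᵢ−1)), yᵢ = Kᵢxᵢ:
  1: x = 0.170, y = 0.314
  2: x = 0.240, y = 0.354
  3: x = 0.442, y = 0.288
  4: x = 0.148, y = 0.044

β = 0.674, x_4 = 0.148, y_4 = 0.044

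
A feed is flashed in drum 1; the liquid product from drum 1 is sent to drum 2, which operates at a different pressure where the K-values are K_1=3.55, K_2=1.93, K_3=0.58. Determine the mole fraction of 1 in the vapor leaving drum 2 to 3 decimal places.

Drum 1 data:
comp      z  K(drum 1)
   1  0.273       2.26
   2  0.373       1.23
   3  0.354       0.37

y_1 (drum 2) = 0.198

Drum 1:
Iterate (Newton) starting at ψ₁ = 0.5:
  ψ₁ = 0.500: g = -0.0376, g' = -0.478 → ψ₁ = 0.421
  ψ₁ = 0.421: g = -0.0007, g' = -0.462 → ψ₁ = 0.420
Converged at ψ₁ = 0.420.
Drum-1 compositions:
  1: x = 0.179, y = 0.404
  2: x = 0.340, y = 0.418
  3: x = 0.481, y = 0.178
Drum-2 feed = drum-1 liquid: z₂ = (0.1786, 0.3402, 0.4813).
Drum 2:
Let ψ₂ = V/F and solve Σ zᵢ(Kᵢ−1)/(1+ψ₂(Kᵢ−1)) = 0.
g(0) = ΣzᵢKᵢ − 1 = 0.570 and g(1) = 1 − Σzᵢ/Kᵢ = -0.056, so a root lies in (0, 1).
Newton iteration, ψ₂⁰ = 0.5:
  ψ₂ = 0.500: g = 0.1602, g' = -0.497 → ψ₂ = 0.822
  ψ₂ = 0.822: g = 0.0176, g' = -0.414 → ψ₂ = 0.865
Converged at ψ₂ = 0.865.
  1: x = 0.056, y = 0.198
  2: x = 0.189, y = 0.364
  3: x = 0.756, y = 0.438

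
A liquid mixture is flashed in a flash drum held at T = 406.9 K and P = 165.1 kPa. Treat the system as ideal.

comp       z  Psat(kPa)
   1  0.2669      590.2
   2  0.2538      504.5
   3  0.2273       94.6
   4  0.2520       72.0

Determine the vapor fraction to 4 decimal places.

ψ = 0.8221

Raoult's law: Kᵢ = Pᵢˢᵃᵗ/P = Pᵢˢᵃᵗ/165.1.
  K_1 = 590.2/165.1 = 3.574803, K_2 = 504.5/165.1 = 3.055724, K_3 = 94.6/165.1 = 0.572986, K_4 = 72.0/165.1 = 0.436099
Let ψ = V/F and solve Σ zᵢ(Kᵢ−1)/(1+ψ(Kᵢ−1)) = 0.
Feasibility: ΣzᵢKᵢ = 1.9698, Σzᵢ/Kᵢ = 1.1323 — both > 1, two phases present.
Iterate (Newton) starting at ψ = 0.33:
  ψ = 0.3300: g = 0.39482, g' = -1.0750 → ψ = 0.6973
  ψ = 0.6973: g = 0.08787, g' = -0.7092 → ψ = 0.8211
  ψ = 0.8211: g = 0.00064, g' = -0.7071 → ψ = 0.8221
Converged at ψ = 0.8221.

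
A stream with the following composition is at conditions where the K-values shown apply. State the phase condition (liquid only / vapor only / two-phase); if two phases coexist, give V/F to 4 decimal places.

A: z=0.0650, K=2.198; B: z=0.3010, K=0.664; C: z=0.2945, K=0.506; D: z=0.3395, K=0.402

liquid only

ΣzᵢKᵢ = 0.6282; Σzᵢ/Kᵢ = 1.9094.
Since ΣzᵢKᵢ < 1 the mixture is below its bubble point — single liquid phase.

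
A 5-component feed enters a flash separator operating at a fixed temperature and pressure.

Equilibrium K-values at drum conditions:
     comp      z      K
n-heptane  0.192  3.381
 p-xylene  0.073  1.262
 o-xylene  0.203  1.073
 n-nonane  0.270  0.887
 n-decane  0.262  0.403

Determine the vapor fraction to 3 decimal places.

Material balance + equilibrium reduce to Σ zᵢ(Kᵢ−1)/(1+ψ(Kᵢ−1)) = 0.
g(0) = ΣzᵢKᵢ − 1 = 0.304 and g(1) = 1 − Σzᵢ/Kᵢ = -0.258, so a root lies in (0, 1).
Iterate (Newton) starting at ψ = 0.54:
  ψ = 0.540: g = -0.0323, g' = -0.420 → ψ = 0.463
  ψ = 0.463: g = 0.0004, g' = -0.433 → ψ = 0.464
Converged at ψ = 0.464.

ψ = 0.464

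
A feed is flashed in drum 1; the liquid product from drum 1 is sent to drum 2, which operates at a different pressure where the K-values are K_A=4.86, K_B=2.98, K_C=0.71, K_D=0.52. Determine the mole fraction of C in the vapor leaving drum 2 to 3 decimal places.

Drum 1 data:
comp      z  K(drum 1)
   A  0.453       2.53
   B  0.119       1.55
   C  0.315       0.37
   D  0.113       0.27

y_C (drum 2) = 0.432

Drum 1:
Rachford–Rice: g(ψ₁) = Σ zᵢ(Kᵢ−1)/(1+ψ₁(Kᵢ−1)) = 0.
g(0) = ΣzᵢKᵢ − 1 = 0.478 and g(1) = 1 − Σzᵢ/Kᵢ = -0.526, so a root lies in (0, 1).
Newton iteration, ψ₁⁰ = 0.62:
  ψ₁ = 0.620: g = -0.0718, g' = -0.837 → ψ₁ = 0.534
  ψ₁ = 0.534: g = -0.0023, g' = -0.788 → ψ₁ = 0.531
Converged at ψ₁ = 0.531.
Drum-1 compositions:
  A: x = 0.250, y = 0.632
  B: x = 0.092, y = 0.143
  C: x = 0.473, y = 0.175
  D: x = 0.185, y = 0.050
Drum-2 feed = drum-1 liquid: z₂ = (0.2499, 0.0921, 0.4734, 0.1846).
Drum 2:
Newton iteration, ψ₂⁰ = 0.5:
  ψ₂ = 0.500: g = 0.1437, g' = -0.653 → ψ₂ = 0.720
  ψ₂ = 0.720: g = 0.0215, g' = -0.485 → ψ₂ = 0.764
  ψ₂ = 0.764: g = 0.0004, g' = -0.468 → ψ₂ = 0.765
Converged at ψ₂ = 0.765.
  A: x = 0.063, y = 0.307
  B: x = 0.037, y = 0.109
  C: x = 0.608, y = 0.432
  D: x = 0.292, y = 0.152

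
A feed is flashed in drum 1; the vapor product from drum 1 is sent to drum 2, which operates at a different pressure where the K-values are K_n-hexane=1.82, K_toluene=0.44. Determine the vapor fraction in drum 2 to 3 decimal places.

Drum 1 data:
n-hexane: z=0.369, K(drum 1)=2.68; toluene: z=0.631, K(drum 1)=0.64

V/F (drum 2) = 0.202

Drum 1:
Rachford–Rice: g(ψ₁) = Σ zᵢ(Kᵢ−1)/(1+ψ₁(Kᵢ−1)) = 0.
Check two-phase: ΣzᵢKᵢ = 1.393 > 1 and Σzᵢ/Kᵢ = 1.124 > 1, so g(0) = 0.393 > 0 and g(1) = -0.124 < 0.
Newton iteration, ψ₁⁰ = 0.5:
  ψ₁ = 0.500: g = 0.0599, g' = -0.429 → ψ₁ = 0.640
  ψ₁ = 0.640: g = 0.0037, g' = -0.380 → ψ₁ = 0.649
Converged at ψ₁ = 0.649.
Drum-1 compositions:
  n-hexane: x = 0.176, y = 0.473
  toluene: x = 0.824, y = 0.527
Drum-2 feed = drum-1 vapor: z₂ = (0.4729, 0.5271).
Drum 2:
Rachford–Rice: g(ψ₂) = Σ zᵢ(Kᵢ−1)/(1+ψ₂(Kᵢ−1)) = 0.
g(0) = ΣzᵢKᵢ − 1 = 0.093 and g(1) = 1 − Σzᵢ/Kᵢ = -0.458, so a root lies in (0, 1).
Binary case is linear: z₁(K₁−1)(1+ψ₂(K₂−1)) + z₂(K₂−1)(1+ψ₂(K₁−1)) = 0
⇒ ψ₂ = [z₁(K₁−1)+z₂(K₂−1)] / [−(K₁−1)(K₂−1)] = 0.0927/0.4592 = 0.202
  n-hexane: x = 0.406, y = 0.739
  toluene: x = 0.594, y = 0.261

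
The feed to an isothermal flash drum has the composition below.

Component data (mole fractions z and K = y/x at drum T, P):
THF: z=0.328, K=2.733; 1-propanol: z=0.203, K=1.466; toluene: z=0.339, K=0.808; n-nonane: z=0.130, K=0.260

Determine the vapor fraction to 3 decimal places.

ψ = 0.791

Let ψ = V/F and solve Σ zᵢ(Kᵢ−1)/(1+ψ(Kᵢ−1)) = 0.
Feasibility: ΣzᵢKᵢ = 1.502, Σzᵢ/Kᵢ = 1.178 — both > 1, two phases present.
Iterate (Newton) starting at ψ = 0.58:
  ψ = 0.580: g = 0.1162, g' = -0.507 → ψ = 0.809
  ψ = 0.809: g = -0.0116, g' = -0.654 → ψ = 0.792
  ψ = 0.792: g = -0.0002, g' = -0.631 → ψ = 0.791
Converged at ψ = 0.791.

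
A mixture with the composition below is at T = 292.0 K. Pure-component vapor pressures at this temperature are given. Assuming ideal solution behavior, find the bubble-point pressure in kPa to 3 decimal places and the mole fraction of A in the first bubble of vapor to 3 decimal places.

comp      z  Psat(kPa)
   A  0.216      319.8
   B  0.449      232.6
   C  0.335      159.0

Pbub = 226.779 kPa, y_A = 0.305

At the bubble point ψ → 0, so ΣzᵢKᵢ = 1 with Kᵢ = Pᵢˢᵃᵗ/P ⇒ P = ΣzᵢPᵢˢᵃᵗ.
P = 0.216·319.8 + 0.449·232.6 + 0.335·159.0 = 226.779 kPa
yᵢ = zᵢPᵢˢᵃᵗ/P ⇒ y_A = 0.216·319.8/226.779 = 0.305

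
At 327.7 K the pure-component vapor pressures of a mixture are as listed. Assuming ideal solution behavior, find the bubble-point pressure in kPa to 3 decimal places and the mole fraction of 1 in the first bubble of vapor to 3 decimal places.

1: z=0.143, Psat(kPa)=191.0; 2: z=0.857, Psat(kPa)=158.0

Pbub = 162.719 kPa, y_1 = 0.168

At the bubble point ψ → 0, so ΣzᵢKᵢ = 1 with Kᵢ = Pᵢˢᵃᵗ/P ⇒ P = ΣzᵢPᵢˢᵃᵗ.
P = 0.143·191.0 + 0.857·158.0 = 162.719 kPa
yᵢ = zᵢPᵢˢᵃᵗ/P ⇒ y_1 = 0.143·191.0/162.719 = 0.168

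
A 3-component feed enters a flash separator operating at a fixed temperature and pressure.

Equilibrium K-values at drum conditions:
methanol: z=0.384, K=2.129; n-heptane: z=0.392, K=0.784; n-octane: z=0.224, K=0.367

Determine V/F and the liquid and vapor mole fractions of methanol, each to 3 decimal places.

V/F = 0.439, x_methanol = 0.257, y_methanol = 0.547

Material balance + equilibrium reduce to Σ zᵢ(Kᵢ−1)/(1+V/F(Kᵢ−1)) = 0.
g(0) = ΣzᵢKᵢ − 1 = 0.207 and g(1) = 1 − Σzᵢ/Kᵢ = -0.291, so a root lies in (0, 1).
Newton iteration, V/F⁰ = 0.5:
  V/F = 0.500: g = -0.0253, g' = -0.415 → V/F = 0.439
Converged at V/F = 0.439.
Compositions from xᵢ = zᵢ/(1+V/F(Kᵢ−1)), yᵢ = Kᵢxᵢ:
  methanol: x = 0.257, y = 0.547
  n-heptane: x = 0.433, y = 0.340
  n-octane: x = 0.310, y = 0.114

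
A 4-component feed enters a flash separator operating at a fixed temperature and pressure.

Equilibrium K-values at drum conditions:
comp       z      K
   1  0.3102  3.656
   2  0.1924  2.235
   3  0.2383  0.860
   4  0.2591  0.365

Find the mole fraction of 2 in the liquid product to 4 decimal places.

x_2 = 0.0959

Material balance + equilibrium reduce to Σ zᵢ(Kᵢ−1)/(1+β(Kᵢ−1)) = 0.
g(0) = ΣzᵢKᵢ − 1 = 0.8636 and g(1) = 1 − Σzᵢ/Kᵢ = -0.1579, so a root lies in (0, 1).
Iterate (Newton) starting at β = 0.53:
  β = 0.5300: g = 0.20178, g' = -0.7275 → β = 0.8074
  β = 0.8074: g = 0.00577, g' = -0.7408 → β = 0.8152
  β = 0.8152: g = -0.00002, g' = -0.7463 → β = 0.8151
Converged at β = 0.8151.
Compositions from xᵢ = zᵢ/(1+β(Kᵢ−1)), yᵢ = Kᵢxᵢ:
  1: x = 0.0980, y = 0.3583
  2: x = 0.0959, y = 0.2143
  3: x = 0.2690, y = 0.2313
  4: x = 0.5371, y = 0.1960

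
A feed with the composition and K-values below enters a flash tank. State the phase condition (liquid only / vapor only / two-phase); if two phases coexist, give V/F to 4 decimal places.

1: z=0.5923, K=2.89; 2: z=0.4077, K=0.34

two-phase, V/F = 0.6817

ΣzᵢKᵢ = 1.8504; Σzᵢ/Kᵢ = 1.4041.
Both exceed 1, so a two-phase solution exists.
Binary case is linear: z₁(K₁−1)(1+ψ(K₂−1)) + z₂(K₂−1)(1+ψ(K₁−1)) = 0
⇒ ψ = [z₁(K₁−1)+z₂(K₂−1)] / [−(K₁−1)(K₂−1)] = 0.85037/1.24740 = 0.6817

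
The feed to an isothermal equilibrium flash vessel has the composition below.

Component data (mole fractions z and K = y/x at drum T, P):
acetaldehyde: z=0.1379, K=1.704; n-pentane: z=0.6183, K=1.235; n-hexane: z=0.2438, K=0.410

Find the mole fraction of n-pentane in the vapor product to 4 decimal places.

y_n-pentane = 0.6847

Let ψ = V/F and solve Σ zᵢ(Kᵢ−1)/(1+ψ(Kᵢ−1)) = 0.
Check two-phase: ΣzᵢKᵢ = 1.0985 > 1 and Σzᵢ/Kᵢ = 1.1762 > 1, so g(0) = 0.0985 > 0 and g(1) = -0.1762 < 0.
Newton iteration, ψ⁰ = 0.54:
  ψ = 0.5400: g = -0.01182, g' = -0.2456 → ψ = 0.4919
  ψ = 0.4919: g = -0.00030, g' = -0.2336 → ψ = 0.4906
Converged at ψ = 0.4906.
Compositions from xᵢ = zᵢ/(1+ψ(Kᵢ−1)), yᵢ = Kᵢxᵢ:
  acetaldehyde: x = 0.1025, y = 0.1747
  n-pentane: x = 0.5544, y = 0.6847
  n-hexane: x = 0.3431, y = 0.1407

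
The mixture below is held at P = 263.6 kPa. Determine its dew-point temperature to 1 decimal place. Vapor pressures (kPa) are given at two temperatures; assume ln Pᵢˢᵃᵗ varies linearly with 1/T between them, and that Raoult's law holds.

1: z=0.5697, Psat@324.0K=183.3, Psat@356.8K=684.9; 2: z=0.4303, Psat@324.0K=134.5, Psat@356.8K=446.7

T = 336.5 K

Dew-point temperature: Σzᵢ·P/Pᵢˢᵃᵗ(T) = 1. Interpolate ln Pᵢˢᵃᵗ = aᵢ + bᵢ/T.
  T = 324.0 K: ΣzᵢP/Pᵢˢᵃᵗ = 1.6626
  T = 356.8 K: ΣzᵢP/Pᵢˢᵃᵗ = 0.4732
  T = 340.4 K: ΣzᵢP/Pᵢˢᵃᵗ = 0.8602
  T = 332.2 K: ΣzᵢP/Pᵢˢᵃᵗ = 1.1860
  T = 336.3 K: ΣzᵢP/Pᵢˢᵃᵗ = 1.0080
  T = 338.4 K: ΣzᵢP/Pᵢˢᵃᵗ = 0.9289
Interpolating between 336.3 K and 338.4 K gives T ≈ 336.5 K.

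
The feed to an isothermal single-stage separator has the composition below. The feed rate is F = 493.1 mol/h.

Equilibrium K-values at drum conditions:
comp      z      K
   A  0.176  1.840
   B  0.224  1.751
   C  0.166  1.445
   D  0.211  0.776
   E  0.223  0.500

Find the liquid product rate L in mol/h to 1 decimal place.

L = 90.7 mol/h

Rachford–Rice: g(ψ) = Σ zᵢ(Kᵢ−1)/(1+ψ(Kᵢ−1)) = 0.
Check two-phase: ΣzᵢKᵢ = 1.231 > 1 and Σzᵢ/Kᵢ = 1.056 > 1, so g(0) = 0.231 > 0 and g(1) = -0.056 < 0.
Newton iteration, ψ⁰ = 0.5:
  ψ = 0.500: g = 0.0849, g' = -0.263 → ψ = 0.823
  ψ = 0.823: g = -0.0020, g' = -0.286 → ψ = 0.816
Converged at ψ = 0.816.
Then V = ψ·F = 0.8161·493.1 = 402.4 mol/h and L = F − V = 90.7 mol/h.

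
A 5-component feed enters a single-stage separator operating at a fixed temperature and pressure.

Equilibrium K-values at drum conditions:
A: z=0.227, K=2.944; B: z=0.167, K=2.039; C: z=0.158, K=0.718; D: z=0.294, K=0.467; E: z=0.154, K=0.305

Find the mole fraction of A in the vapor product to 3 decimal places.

y_A = 0.393

Rachford–Rice: g(V/F) = Σ zᵢ(Kᵢ−1)/(1+V/F(Kᵢ−1)) = 0.
Check two-phase: ΣzᵢKᵢ = 1.307 > 1 and Σzᵢ/Kᵢ = 1.514 > 1, so g(0) = 0.307 > 0 and g(1) = -0.514 < 0.
Newton iteration, V/F⁰ = 0.32:
  V/F = 0.320: g = 0.0267, g' = -0.687 → V/F = 0.359
Converged at V/F = 0.359.
Compositions from xᵢ = zᵢ/(1+V/F(Kᵢ−1)), yᵢ = Kᵢxᵢ:
  A: x = 0.134, y = 0.393
  B: x = 0.122, y = 0.248
  C: x = 0.176, y = 0.126
  D: x = 0.364, y = 0.170
  E: x = 0.205, y = 0.063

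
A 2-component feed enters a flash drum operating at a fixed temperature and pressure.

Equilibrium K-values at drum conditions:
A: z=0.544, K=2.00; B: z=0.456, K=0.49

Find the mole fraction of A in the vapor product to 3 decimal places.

Rachford–Rice: g(ψ) = Σ zᵢ(Kᵢ−1)/(1+ψ(Kᵢ−1)) = 0.
Check two-phase: ΣzᵢKᵢ = 1.311 > 1 and Σzᵢ/Kᵢ = 1.203 > 1, so g(0) = 0.311 > 0 and g(1) = -0.203 < 0.
Newton iteration, ψ⁰ = 0.5:
  ψ = 0.500: g = 0.0505, g' = -0.455 → ψ = 0.611
Converged at ψ = 0.611.
Compositions from xᵢ = zᵢ/(1+ψ(Kᵢ−1)), yᵢ = Kᵢxᵢ:
  A: x = 0.338, y = 0.675
  B: x = 0.662, y = 0.325

y_A = 0.675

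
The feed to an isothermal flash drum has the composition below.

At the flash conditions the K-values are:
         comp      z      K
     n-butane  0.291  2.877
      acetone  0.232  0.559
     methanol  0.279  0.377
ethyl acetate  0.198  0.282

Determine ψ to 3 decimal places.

ψ = 0.114

Material balance + equilibrium reduce to Σ zᵢ(Kᵢ−1)/(1+ψ(Kᵢ−1)) = 0.
Check two-phase: ΣzᵢKᵢ = 1.128 > 1 and Σzᵢ/Kᵢ = 1.958 > 1, so g(0) = 0.128 > 0 and g(1) = -0.958 < 0.
Iterate (Newton) starting at ψ = 0.5:
  ψ = 0.500: g = -0.3237, g' = -0.824 → ψ = 0.107
  ψ = 0.107: g = 0.0071, g' = -1.005 → ψ = 0.114
Converged at ψ = 0.114.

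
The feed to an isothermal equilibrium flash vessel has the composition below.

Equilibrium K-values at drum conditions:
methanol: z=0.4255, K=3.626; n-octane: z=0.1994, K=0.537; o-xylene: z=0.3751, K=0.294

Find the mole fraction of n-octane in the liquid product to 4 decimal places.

Rachford–Rice: g(β) = Σ zᵢ(Kᵢ−1)/(1+β(Kᵢ−1)) = 0.
g(0) = ΣzᵢKᵢ − 1 = 0.7602 and g(1) = 1 − Σzᵢ/Kᵢ = -0.7645, so a root lies in (0, 1).
Iterate (Newton) starting at β = 0.51:
  β = 0.5100: g = -0.05703, g' = -1.0660 → β = 0.4565
  β = 0.4565: g = 0.00035, g' = -1.0827 → β = 0.4568
Converged at β = 0.4568.
Compositions from xᵢ = zᵢ/(1+β(Kᵢ−1)), yᵢ = Kᵢxᵢ:
  methanol: x = 0.1934, y = 0.7014
  n-octane: x = 0.2529, y = 0.1358
  o-xylene: x = 0.5537, y = 0.1628

x_n-octane = 0.2529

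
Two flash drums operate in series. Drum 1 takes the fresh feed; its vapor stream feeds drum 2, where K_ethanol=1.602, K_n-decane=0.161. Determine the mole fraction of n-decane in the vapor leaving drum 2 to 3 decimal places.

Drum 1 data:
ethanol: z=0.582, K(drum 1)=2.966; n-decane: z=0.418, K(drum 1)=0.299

Drum 1:
Let ψ₁ = V/F and solve Σ zᵢ(Kᵢ−1)/(1+ψ₁(Kᵢ−1)) = 0.
Feasibility: ΣzᵢKᵢ = 1.851, Σzᵢ/Kᵢ = 1.594 — both > 1, two phases present.
Binary case is linear: z₁(K₁−1)(1+ψ₁(K₂−1)) + z₂(K₂−1)(1+ψ₁(K₁−1)) = 0
⇒ ψ₁ = [z₁(K₁−1)+z₂(K₂−1)] / [−(K₁−1)(K₂−1)] = 0.8512/1.3782 = 0.618
Drum-1 compositions:
  ethanol: x = 0.263, y = 0.780
  n-decane: x = 0.737, y = 0.220
Drum-2 feed = drum-1 vapor: z₂ = (0.7796, 0.2204).
Drum 2:
Let ψ₂ = V/F and solve Σ zᵢ(Kᵢ−1)/(1+ψ₂(Kᵢ−1)) = 0.
g(0) = ΣzᵢKᵢ − 1 = 0.284 and g(1) = 1 − Σzᵢ/Kᵢ = -0.856, so a root lies in (0, 1).
Binary case is linear: z₁(K₁−1)(1+ψ₂(K₂−1)) + z₂(K₂−1)(1+ψ₂(K₁−1)) = 0
⇒ ψ₂ = [z₁(K₁−1)+z₂(K₂−1)] / [−(K₁−1)(K₂−1)] = 0.2844/0.5051 = 0.563
  ethanol: x = 0.582, y = 0.933
  n-decane: x = 0.418, y = 0.067

y_n-decane (drum 2) = 0.067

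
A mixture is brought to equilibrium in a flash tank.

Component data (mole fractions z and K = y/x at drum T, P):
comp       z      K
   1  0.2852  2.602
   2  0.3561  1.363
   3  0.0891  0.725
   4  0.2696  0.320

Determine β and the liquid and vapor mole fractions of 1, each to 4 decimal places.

Rachford–Rice: g(β) = Σ zᵢ(Kᵢ−1)/(1+β(Kᵢ−1)) = 0.
Check two-phase: ΣzᵢKᵢ = 1.3783 > 1 and Σzᵢ/Kᵢ = 1.3363 > 1, so g(0) = 0.3783 > 0 and g(1) = -0.3363 < 0.
Newton iteration, β⁰ = 0.5:
  β = 0.5000: g = 0.05692, g' = -0.5545 → β = 0.6026
  β = 0.6026: g = -0.00146, g' = -0.5886 → β = 0.6002
Converged at β = 0.6002.
Compositions from xᵢ = zᵢ/(1+β(Kᵢ−1)), yᵢ = Kᵢxᵢ:
  1: x = 0.1454, y = 0.3783
  2: x = 0.2924, y = 0.3985
  3: x = 0.1067, y = 0.0774
  4: x = 0.4555, y = 0.1458

β = 0.6002, x_1 = 0.1454, y_1 = 0.3783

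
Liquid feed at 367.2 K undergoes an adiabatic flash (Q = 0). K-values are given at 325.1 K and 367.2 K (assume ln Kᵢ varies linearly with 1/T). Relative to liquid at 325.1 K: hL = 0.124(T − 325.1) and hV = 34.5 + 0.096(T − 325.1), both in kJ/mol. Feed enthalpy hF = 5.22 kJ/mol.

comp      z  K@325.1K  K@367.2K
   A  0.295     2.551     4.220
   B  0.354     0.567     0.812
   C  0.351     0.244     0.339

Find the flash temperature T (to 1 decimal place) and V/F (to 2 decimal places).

T = 332.2 K, V/F = 0.13

Adiabatic flash: solve Rachford–Rice at each trial T, then check hF = ψ·hV(T) + (1−ψ)·hL(T).
  T = 325.1 K: K = (2.551, 0.567, 0.244), RR gives ψ = 0.041, H_out = 1.426 kJ/mol
  T = 367.2 K: K = (4.220, 0.812, 0.339), RR gives ψ = 0.432, H_out = 19.619 kJ/mol
  T = 346.1 K: K = (3.330, 0.686, 0.290), RR gives ψ = 0.262, H_out = 11.473 kJ/mol
  T = 335.6 K: K = (2.927, 0.625, 0.267), RR gives ψ = 0.162, H_out = 6.843 kJ/mol
  T = 330.4 K: K = (2.737, 0.596, 0.255), RR gives ψ = 0.106, H_out = 4.288 kJ/mol
  T = 333.0 K: K = (2.831, 0.611, 0.261), RR gives ψ = 0.135, H_out = 5.592 kJ/mol
  T = 331.7 K: K = (2.784, 0.603, 0.258), RR gives ψ = 0.120, H_out = 4.948 kJ/mol
Linear interpolation between T = 331.7 (H_out = 4.948) and T = 333.0 (H_out = 5.592) on hF = 5.22 gives T ≈ 332.2 K, at which ψ = 0.13.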